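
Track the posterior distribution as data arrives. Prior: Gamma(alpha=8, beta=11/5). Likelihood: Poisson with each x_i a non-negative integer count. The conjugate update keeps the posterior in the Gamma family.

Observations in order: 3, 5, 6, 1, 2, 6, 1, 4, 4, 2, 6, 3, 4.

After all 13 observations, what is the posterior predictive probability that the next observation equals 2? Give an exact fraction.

1072033371899306974299794291650404144159289725216605658258173588261114545009133974426331218784726837886976000/6076396096647706909168138770838836135530328017648434830996201971201776350890241322455818405320466786549738961

obs 1: x=3 → posterior Gamma(11, 16/5)
obs 2: x=5 → posterior Gamma(16, 21/5)
obs 3: x=6 → posterior Gamma(22, 26/5)
obs 4: x=1 → posterior Gamma(23, 31/5)
obs 5: x=2 → posterior Gamma(25, 36/5)
obs 6: x=6 → posterior Gamma(31, 41/5)
obs 7: x=1 → posterior Gamma(32, 46/5)
obs 8: x=4 → posterior Gamma(36, 51/5)
obs 9: x=4 → posterior Gamma(40, 56/5)
obs 10: x=2 → posterior Gamma(42, 61/5)
obs 11: x=6 → posterior Gamma(48, 66/5)
obs 12: x=3 → posterior Gamma(51, 71/5)
obs 13: x=4 → posterior Gamma(55, 76/5)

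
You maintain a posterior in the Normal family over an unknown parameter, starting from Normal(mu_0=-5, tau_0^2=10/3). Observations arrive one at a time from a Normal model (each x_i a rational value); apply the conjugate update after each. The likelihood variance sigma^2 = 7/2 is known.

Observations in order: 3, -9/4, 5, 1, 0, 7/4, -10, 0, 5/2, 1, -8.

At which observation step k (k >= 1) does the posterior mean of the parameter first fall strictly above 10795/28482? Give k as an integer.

obs 1: x=3 → posterior Normal(-45/41, 70/41)
obs 2: x=-9/4 → posterior Normal(-90/61, 70/61)
obs 3: x=5 → posterior Normal(10/81, 70/81)
obs 4: x=1 → posterior Normal(30/101, 70/101)
obs 5: x=0 → posterior Normal(30/121, 70/121)
obs 6: x=7/4 → posterior Normal(65/141, 70/141)
obs 7: x=-10 → posterior Normal(-135/161, 10/23)
obs 8: x=0 → posterior Normal(-135/181, 70/181)
obs 9: x=5/2 → posterior Normal(-85/201, 70/201)
obs 10: x=1 → posterior Normal(-5/17, 70/221)
obs 11: x=-8 → posterior Normal(-225/241, 70/241)

k = 6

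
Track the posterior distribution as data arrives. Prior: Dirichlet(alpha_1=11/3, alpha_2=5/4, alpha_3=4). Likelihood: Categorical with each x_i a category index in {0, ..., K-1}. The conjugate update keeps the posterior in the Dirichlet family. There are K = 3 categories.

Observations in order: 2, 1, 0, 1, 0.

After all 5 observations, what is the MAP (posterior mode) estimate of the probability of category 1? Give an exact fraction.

27/131

obs 1: x=2 → posterior Dirichlet(11/3, 5/4, 5)
obs 2: x=1 → posterior Dirichlet(11/3, 9/4, 5)
obs 3: x=0 → posterior Dirichlet(14/3, 9/4, 5)
obs 4: x=1 → posterior Dirichlet(14/3, 13/4, 5)
obs 5: x=0 → posterior Dirichlet(17/3, 13/4, 5)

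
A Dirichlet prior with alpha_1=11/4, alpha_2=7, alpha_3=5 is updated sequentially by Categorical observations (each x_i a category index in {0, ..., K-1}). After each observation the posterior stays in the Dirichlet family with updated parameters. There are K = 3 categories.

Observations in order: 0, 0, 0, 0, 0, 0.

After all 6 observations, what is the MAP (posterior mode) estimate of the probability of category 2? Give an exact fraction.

obs 1: x=0 → posterior Dirichlet(15/4, 7, 5)
obs 2: x=0 → posterior Dirichlet(19/4, 7, 5)
obs 3: x=0 → posterior Dirichlet(23/4, 7, 5)
obs 4: x=0 → posterior Dirichlet(27/4, 7, 5)
obs 5: x=0 → posterior Dirichlet(31/4, 7, 5)
obs 6: x=0 → posterior Dirichlet(35/4, 7, 5)

16/71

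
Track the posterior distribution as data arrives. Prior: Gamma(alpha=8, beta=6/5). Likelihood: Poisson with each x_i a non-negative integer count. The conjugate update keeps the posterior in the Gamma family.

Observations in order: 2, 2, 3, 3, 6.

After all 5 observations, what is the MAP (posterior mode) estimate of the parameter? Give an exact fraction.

115/31

obs 1: x=2 → posterior Gamma(10, 11/5)
obs 2: x=2 → posterior Gamma(12, 16/5)
obs 3: x=3 → posterior Gamma(15, 21/5)
obs 4: x=3 → posterior Gamma(18, 26/5)
obs 5: x=6 → posterior Gamma(24, 31/5)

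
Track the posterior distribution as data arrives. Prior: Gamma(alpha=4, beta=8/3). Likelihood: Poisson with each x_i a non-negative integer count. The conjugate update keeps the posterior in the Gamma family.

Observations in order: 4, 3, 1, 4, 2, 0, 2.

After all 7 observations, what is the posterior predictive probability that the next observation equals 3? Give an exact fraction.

obs 1: x=4 → posterior Gamma(8, 11/3)
obs 2: x=3 → posterior Gamma(11, 14/3)
obs 3: x=1 → posterior Gamma(12, 17/3)
obs 4: x=4 → posterior Gamma(16, 20/3)
obs 5: x=2 → posterior Gamma(18, 23/3)
obs 6: x=0 → posterior Gamma(18, 26/3)
obs 7: x=2 → posterior Gamma(20, 29/3)

1839858619090785884490992126968395/10384593717069655257060992658440192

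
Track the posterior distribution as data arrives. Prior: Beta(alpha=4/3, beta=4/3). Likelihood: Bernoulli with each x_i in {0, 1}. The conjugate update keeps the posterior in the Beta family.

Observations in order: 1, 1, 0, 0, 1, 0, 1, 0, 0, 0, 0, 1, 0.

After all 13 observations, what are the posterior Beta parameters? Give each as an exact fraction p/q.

obs 1: x=1 → posterior Beta(7/3, 4/3)
obs 2: x=1 → posterior Beta(10/3, 4/3)
obs 3: x=0 → posterior Beta(10/3, 7/3)
obs 4: x=0 → posterior Beta(10/3, 10/3)
obs 5: x=1 → posterior Beta(13/3, 10/3)
obs 6: x=0 → posterior Beta(13/3, 13/3)
obs 7: x=1 → posterior Beta(16/3, 13/3)
obs 8: x=0 → posterior Beta(16/3, 16/3)
obs 9: x=0 → posterior Beta(16/3, 19/3)
obs 10: x=0 → posterior Beta(16/3, 22/3)
obs 11: x=0 → posterior Beta(16/3, 25/3)
obs 12: x=1 → posterior Beta(19/3, 25/3)
obs 13: x=0 → posterior Beta(19/3, 28/3)

alpha=19/3, beta=28/3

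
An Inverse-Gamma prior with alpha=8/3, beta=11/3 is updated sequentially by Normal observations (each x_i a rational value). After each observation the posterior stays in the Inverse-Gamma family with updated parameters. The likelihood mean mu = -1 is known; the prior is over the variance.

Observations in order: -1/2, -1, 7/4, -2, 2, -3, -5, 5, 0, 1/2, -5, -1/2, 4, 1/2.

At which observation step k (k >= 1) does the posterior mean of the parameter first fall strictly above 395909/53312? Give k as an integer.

k = 13

obs 1: x=-1/2 → posterior Inverse-Gamma(19/6, 91/24)
obs 2: x=-1 → posterior Inverse-Gamma(11/3, 91/24)
obs 3: x=7/4 → posterior Inverse-Gamma(25/6, 727/96)
obs 4: x=-2 → posterior Inverse-Gamma(14/3, 775/96)
obs 5: x=2 → posterior Inverse-Gamma(31/6, 1207/96)
obs 6: x=-3 → posterior Inverse-Gamma(17/3, 1399/96)
obs 7: x=-5 → posterior Inverse-Gamma(37/6, 2167/96)
obs 8: x=5 → posterior Inverse-Gamma(20/3, 3895/96)
obs 9: x=0 → posterior Inverse-Gamma(43/6, 3943/96)
obs 10: x=1/2 → posterior Inverse-Gamma(23/3, 4051/96)
obs 11: x=-5 → posterior Inverse-Gamma(49/6, 4819/96)
obs 12: x=-1/2 → posterior Inverse-Gamma(26/3, 4831/96)
obs 13: x=4 → posterior Inverse-Gamma(55/6, 6031/96)
obs 14: x=1/2 → posterior Inverse-Gamma(29/3, 6139/96)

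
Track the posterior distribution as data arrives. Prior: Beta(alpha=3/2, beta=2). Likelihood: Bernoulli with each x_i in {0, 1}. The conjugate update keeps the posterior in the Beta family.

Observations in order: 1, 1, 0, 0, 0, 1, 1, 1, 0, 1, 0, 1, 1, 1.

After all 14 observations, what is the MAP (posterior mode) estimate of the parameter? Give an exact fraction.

obs 1: x=1 → posterior Beta(5/2, 2)
obs 2: x=1 → posterior Beta(7/2, 2)
obs 3: x=0 → posterior Beta(7/2, 3)
obs 4: x=0 → posterior Beta(7/2, 4)
obs 5: x=0 → posterior Beta(7/2, 5)
obs 6: x=1 → posterior Beta(9/2, 5)
obs 7: x=1 → posterior Beta(11/2, 5)
obs 8: x=1 → posterior Beta(13/2, 5)
obs 9: x=0 → posterior Beta(13/2, 6)
obs 10: x=1 → posterior Beta(15/2, 6)
obs 11: x=0 → posterior Beta(15/2, 7)
obs 12: x=1 → posterior Beta(17/2, 7)
obs 13: x=1 → posterior Beta(19/2, 7)
obs 14: x=1 → posterior Beta(21/2, 7)

19/31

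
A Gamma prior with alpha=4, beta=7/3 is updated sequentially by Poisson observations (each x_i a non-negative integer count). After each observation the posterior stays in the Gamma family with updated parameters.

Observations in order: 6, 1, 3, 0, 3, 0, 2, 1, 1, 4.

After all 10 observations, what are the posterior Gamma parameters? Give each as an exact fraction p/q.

obs 1: x=6 → posterior Gamma(10, 10/3)
obs 2: x=1 → posterior Gamma(11, 13/3)
obs 3: x=3 → posterior Gamma(14, 16/3)
obs 4: x=0 → posterior Gamma(14, 19/3)
obs 5: x=3 → posterior Gamma(17, 22/3)
obs 6: x=0 → posterior Gamma(17, 25/3)
obs 7: x=2 → posterior Gamma(19, 28/3)
obs 8: x=1 → posterior Gamma(20, 31/3)
obs 9: x=1 → posterior Gamma(21, 34/3)
obs 10: x=4 → posterior Gamma(25, 37/3)

alpha=25, beta=37/3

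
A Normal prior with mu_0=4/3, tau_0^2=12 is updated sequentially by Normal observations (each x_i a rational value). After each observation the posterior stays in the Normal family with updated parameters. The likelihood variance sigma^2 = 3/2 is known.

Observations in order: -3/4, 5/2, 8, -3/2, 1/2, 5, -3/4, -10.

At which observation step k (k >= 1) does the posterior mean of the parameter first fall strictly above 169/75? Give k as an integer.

obs 1: x=-3/4 → posterior Normal(-14/27, 4/3)
obs 2: x=5/2 → posterior Normal(46/51, 12/17)
obs 3: x=8 → posterior Normal(238/75, 12/25)
obs 4: x=-3/2 → posterior Normal(202/99, 4/11)
obs 5: x=1/2 → posterior Normal(214/123, 12/41)
obs 6: x=5 → posterior Normal(334/147, 12/49)
obs 7: x=-3/4 → posterior Normal(316/171, 4/19)
obs 8: x=-10 → posterior Normal(76/195, 12/65)

k = 3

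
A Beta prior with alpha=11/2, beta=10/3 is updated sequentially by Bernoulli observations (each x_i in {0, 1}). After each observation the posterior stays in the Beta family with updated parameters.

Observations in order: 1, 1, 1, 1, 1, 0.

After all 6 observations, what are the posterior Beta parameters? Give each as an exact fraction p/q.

obs 1: x=1 → posterior Beta(13/2, 10/3)
obs 2: x=1 → posterior Beta(15/2, 10/3)
obs 3: x=1 → posterior Beta(17/2, 10/3)
obs 4: x=1 → posterior Beta(19/2, 10/3)
obs 5: x=1 → posterior Beta(21/2, 10/3)
obs 6: x=0 → posterior Beta(21/2, 13/3)

alpha=21/2, beta=13/3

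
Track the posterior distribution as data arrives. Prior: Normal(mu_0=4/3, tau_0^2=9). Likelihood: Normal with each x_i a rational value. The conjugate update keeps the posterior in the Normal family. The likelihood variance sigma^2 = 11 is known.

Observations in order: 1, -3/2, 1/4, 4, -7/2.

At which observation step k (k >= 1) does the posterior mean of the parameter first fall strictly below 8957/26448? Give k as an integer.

obs 1: x=1 → posterior Normal(71/60, 99/20)
obs 2: x=-3/2 → posterior Normal(61/174, 99/29)
obs 3: x=1/4 → posterior Normal(149/456, 99/38)
obs 4: x=4 → posterior Normal(581/564, 99/47)
obs 5: x=-7/2 → posterior Normal(29/96, 99/56)

k = 3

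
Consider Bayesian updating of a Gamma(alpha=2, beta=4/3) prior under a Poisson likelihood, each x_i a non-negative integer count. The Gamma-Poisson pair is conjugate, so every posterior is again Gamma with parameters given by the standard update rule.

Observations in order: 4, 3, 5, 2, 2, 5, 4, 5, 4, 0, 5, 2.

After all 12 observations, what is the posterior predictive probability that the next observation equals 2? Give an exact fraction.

obs 1: x=4 → posterior Gamma(6, 7/3)
obs 2: x=3 → posterior Gamma(9, 10/3)
obs 3: x=5 → posterior Gamma(14, 13/3)
obs 4: x=2 → posterior Gamma(16, 16/3)
obs 5: x=2 → posterior Gamma(18, 19/3)
obs 6: x=5 → posterior Gamma(23, 22/3)
obs 7: x=4 → posterior Gamma(27, 25/3)
obs 8: x=5 → posterior Gamma(32, 28/3)
obs 9: x=4 → posterior Gamma(36, 31/3)
obs 10: x=0 → posterior Gamma(36, 34/3)
obs 11: x=5 → posterior Gamma(41, 37/3)
obs 12: x=2 → posterior Gamma(43, 40/3)

153195079861565809018766622720000000000000000000000000000000000000000000/745782254782301503355862595418917382807246689177519953982343989556806801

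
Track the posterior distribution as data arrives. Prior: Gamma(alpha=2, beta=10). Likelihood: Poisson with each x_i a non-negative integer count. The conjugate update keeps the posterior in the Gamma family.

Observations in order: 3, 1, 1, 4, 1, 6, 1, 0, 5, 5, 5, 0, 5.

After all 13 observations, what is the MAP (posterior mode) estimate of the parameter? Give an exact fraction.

38/23

obs 1: x=3 → posterior Gamma(5, 11)
obs 2: x=1 → posterior Gamma(6, 12)
obs 3: x=1 → posterior Gamma(7, 13)
obs 4: x=4 → posterior Gamma(11, 14)
obs 5: x=1 → posterior Gamma(12, 15)
obs 6: x=6 → posterior Gamma(18, 16)
obs 7: x=1 → posterior Gamma(19, 17)
obs 8: x=0 → posterior Gamma(19, 18)
obs 9: x=5 → posterior Gamma(24, 19)
obs 10: x=5 → posterior Gamma(29, 20)
obs 11: x=5 → posterior Gamma(34, 21)
obs 12: x=0 → posterior Gamma(34, 22)
obs 13: x=5 → posterior Gamma(39, 23)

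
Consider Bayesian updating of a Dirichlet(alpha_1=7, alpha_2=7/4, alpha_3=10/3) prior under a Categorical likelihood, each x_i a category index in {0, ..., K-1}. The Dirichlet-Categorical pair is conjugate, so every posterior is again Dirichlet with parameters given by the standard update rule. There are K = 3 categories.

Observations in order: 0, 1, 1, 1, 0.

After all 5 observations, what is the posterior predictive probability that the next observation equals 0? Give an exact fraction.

obs 1: x=0 → posterior Dirichlet(8, 7/4, 10/3)
obs 2: x=1 → posterior Dirichlet(8, 11/4, 10/3)
obs 3: x=1 → posterior Dirichlet(8, 15/4, 10/3)
obs 4: x=1 → posterior Dirichlet(8, 19/4, 10/3)
obs 5: x=0 → posterior Dirichlet(9, 19/4, 10/3)

108/205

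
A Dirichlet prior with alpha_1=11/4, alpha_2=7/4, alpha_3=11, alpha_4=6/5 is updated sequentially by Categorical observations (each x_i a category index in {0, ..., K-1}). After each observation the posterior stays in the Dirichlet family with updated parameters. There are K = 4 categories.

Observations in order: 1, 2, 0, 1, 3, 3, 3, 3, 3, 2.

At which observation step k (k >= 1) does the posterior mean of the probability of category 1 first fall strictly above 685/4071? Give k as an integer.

k = 4

obs 1: x=1 → posterior Dirichlet(11/4, 11/4, 11, 6/5)
obs 2: x=2 → posterior Dirichlet(11/4, 11/4, 12, 6/5)
obs 3: x=0 → posterior Dirichlet(15/4, 11/4, 12, 6/5)
obs 4: x=1 → posterior Dirichlet(15/4, 15/4, 12, 6/5)
obs 5: x=3 → posterior Dirichlet(15/4, 15/4, 12, 11/5)
obs 6: x=3 → posterior Dirichlet(15/4, 15/4, 12, 16/5)
obs 7: x=3 → posterior Dirichlet(15/4, 15/4, 12, 21/5)
obs 8: x=3 → posterior Dirichlet(15/4, 15/4, 12, 26/5)
obs 9: x=3 → posterior Dirichlet(15/4, 15/4, 12, 31/5)
obs 10: x=2 → posterior Dirichlet(15/4, 15/4, 13, 31/5)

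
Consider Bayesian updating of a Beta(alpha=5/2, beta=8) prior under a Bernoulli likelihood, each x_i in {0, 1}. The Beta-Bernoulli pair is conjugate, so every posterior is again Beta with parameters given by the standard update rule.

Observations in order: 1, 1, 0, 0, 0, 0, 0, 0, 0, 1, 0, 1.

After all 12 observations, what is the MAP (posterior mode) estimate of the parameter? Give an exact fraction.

obs 1: x=1 → posterior Beta(7/2, 8)
obs 2: x=1 → posterior Beta(9/2, 8)
obs 3: x=0 → posterior Beta(9/2, 9)
obs 4: x=0 → posterior Beta(9/2, 10)
obs 5: x=0 → posterior Beta(9/2, 11)
obs 6: x=0 → posterior Beta(9/2, 12)
obs 7: x=0 → posterior Beta(9/2, 13)
obs 8: x=0 → posterior Beta(9/2, 14)
obs 9: x=0 → posterior Beta(9/2, 15)
obs 10: x=1 → posterior Beta(11/2, 15)
obs 11: x=0 → posterior Beta(11/2, 16)
obs 12: x=1 → posterior Beta(13/2, 16)

11/41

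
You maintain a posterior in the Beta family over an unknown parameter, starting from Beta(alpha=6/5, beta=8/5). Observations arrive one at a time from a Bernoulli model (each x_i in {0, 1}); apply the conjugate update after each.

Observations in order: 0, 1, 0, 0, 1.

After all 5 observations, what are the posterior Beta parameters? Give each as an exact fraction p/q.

obs 1: x=0 → posterior Beta(6/5, 13/5)
obs 2: x=1 → posterior Beta(11/5, 13/5)
obs 3: x=0 → posterior Beta(11/5, 18/5)
obs 4: x=0 → posterior Beta(11/5, 23/5)
obs 5: x=1 → posterior Beta(16/5, 23/5)

alpha=16/5, beta=23/5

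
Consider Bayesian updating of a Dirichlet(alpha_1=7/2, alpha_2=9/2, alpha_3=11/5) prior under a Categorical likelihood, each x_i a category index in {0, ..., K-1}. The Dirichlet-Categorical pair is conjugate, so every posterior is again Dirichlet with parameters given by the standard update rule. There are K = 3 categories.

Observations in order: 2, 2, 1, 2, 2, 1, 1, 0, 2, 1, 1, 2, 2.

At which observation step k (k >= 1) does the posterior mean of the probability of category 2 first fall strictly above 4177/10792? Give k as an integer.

obs 1: x=2 → posterior Dirichlet(7/2, 9/2, 16/5)
obs 2: x=2 → posterior Dirichlet(7/2, 9/2, 21/5)
obs 3: x=1 → posterior Dirichlet(7/2, 11/2, 21/5)
obs 4: x=2 → posterior Dirichlet(7/2, 11/2, 26/5)
obs 5: x=2 → posterior Dirichlet(7/2, 11/2, 31/5)
obs 6: x=1 → posterior Dirichlet(7/2, 13/2, 31/5)
obs 7: x=1 → posterior Dirichlet(7/2, 15/2, 31/5)
obs 8: x=0 → posterior Dirichlet(9/2, 15/2, 31/5)
obs 9: x=2 → posterior Dirichlet(9/2, 15/2, 36/5)
obs 10: x=1 → posterior Dirichlet(9/2, 17/2, 36/5)
obs 11: x=1 → posterior Dirichlet(9/2, 19/2, 36/5)
obs 12: x=2 → posterior Dirichlet(9/2, 19/2, 41/5)
obs 13: x=2 → posterior Dirichlet(9/2, 19/2, 46/5)

k = 5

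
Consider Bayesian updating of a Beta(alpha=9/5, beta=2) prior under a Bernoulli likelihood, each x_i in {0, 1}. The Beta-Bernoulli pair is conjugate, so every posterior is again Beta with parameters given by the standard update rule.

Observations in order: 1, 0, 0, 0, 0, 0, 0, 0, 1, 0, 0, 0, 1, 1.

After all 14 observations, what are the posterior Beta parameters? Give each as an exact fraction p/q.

alpha=29/5, beta=12

obs 1: x=1 → posterior Beta(14/5, 2)
obs 2: x=0 → posterior Beta(14/5, 3)
obs 3: x=0 → posterior Beta(14/5, 4)
obs 4: x=0 → posterior Beta(14/5, 5)
obs 5: x=0 → posterior Beta(14/5, 6)
obs 6: x=0 → posterior Beta(14/5, 7)
obs 7: x=0 → posterior Beta(14/5, 8)
obs 8: x=0 → posterior Beta(14/5, 9)
obs 9: x=1 → posterior Beta(19/5, 9)
obs 10: x=0 → posterior Beta(19/5, 10)
obs 11: x=0 → posterior Beta(19/5, 11)
obs 12: x=0 → posterior Beta(19/5, 12)
obs 13: x=1 → posterior Beta(24/5, 12)
obs 14: x=1 → posterior Beta(29/5, 12)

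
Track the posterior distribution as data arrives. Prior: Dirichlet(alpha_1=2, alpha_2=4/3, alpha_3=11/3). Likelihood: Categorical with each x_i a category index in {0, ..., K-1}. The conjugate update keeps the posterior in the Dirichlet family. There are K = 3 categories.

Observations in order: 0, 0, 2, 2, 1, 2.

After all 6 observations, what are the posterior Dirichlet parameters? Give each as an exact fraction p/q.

obs 1: x=0 → posterior Dirichlet(3, 4/3, 11/3)
obs 2: x=0 → posterior Dirichlet(4, 4/3, 11/3)
obs 3: x=2 → posterior Dirichlet(4, 4/3, 14/3)
obs 4: x=2 → posterior Dirichlet(4, 4/3, 17/3)
obs 5: x=1 → posterior Dirichlet(4, 7/3, 17/3)
obs 6: x=2 → posterior Dirichlet(4, 7/3, 20/3)

alpha_1=4, alpha_2=7/3, alpha_3=20/3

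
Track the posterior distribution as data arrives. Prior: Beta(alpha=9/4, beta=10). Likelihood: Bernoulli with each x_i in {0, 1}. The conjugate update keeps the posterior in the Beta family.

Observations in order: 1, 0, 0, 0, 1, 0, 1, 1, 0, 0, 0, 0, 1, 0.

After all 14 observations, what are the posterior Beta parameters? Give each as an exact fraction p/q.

obs 1: x=1 → posterior Beta(13/4, 10)
obs 2: x=0 → posterior Beta(13/4, 11)
obs 3: x=0 → posterior Beta(13/4, 12)
obs 4: x=0 → posterior Beta(13/4, 13)
obs 5: x=1 → posterior Beta(17/4, 13)
obs 6: x=0 → posterior Beta(17/4, 14)
obs 7: x=1 → posterior Beta(21/4, 14)
obs 8: x=1 → posterior Beta(25/4, 14)
obs 9: x=0 → posterior Beta(25/4, 15)
obs 10: x=0 → posterior Beta(25/4, 16)
obs 11: x=0 → posterior Beta(25/4, 17)
obs 12: x=0 → posterior Beta(25/4, 18)
obs 13: x=1 → posterior Beta(29/4, 18)
obs 14: x=0 → posterior Beta(29/4, 19)

alpha=29/4, beta=19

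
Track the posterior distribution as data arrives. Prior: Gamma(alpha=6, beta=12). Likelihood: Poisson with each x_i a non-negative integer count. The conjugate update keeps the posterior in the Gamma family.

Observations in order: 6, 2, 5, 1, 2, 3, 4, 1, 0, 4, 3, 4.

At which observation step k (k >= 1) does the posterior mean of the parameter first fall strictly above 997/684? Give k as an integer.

k = 7

obs 1: x=6 → posterior Gamma(12, 13)
obs 2: x=2 → posterior Gamma(14, 14)
obs 3: x=5 → posterior Gamma(19, 15)
obs 4: x=1 → posterior Gamma(20, 16)
obs 5: x=2 → posterior Gamma(22, 17)
obs 6: x=3 → posterior Gamma(25, 18)
obs 7: x=4 → posterior Gamma(29, 19)
obs 8: x=1 → posterior Gamma(30, 20)
obs 9: x=0 → posterior Gamma(30, 21)
obs 10: x=4 → posterior Gamma(34, 22)
obs 11: x=3 → posterior Gamma(37, 23)
obs 12: x=4 → posterior Gamma(41, 24)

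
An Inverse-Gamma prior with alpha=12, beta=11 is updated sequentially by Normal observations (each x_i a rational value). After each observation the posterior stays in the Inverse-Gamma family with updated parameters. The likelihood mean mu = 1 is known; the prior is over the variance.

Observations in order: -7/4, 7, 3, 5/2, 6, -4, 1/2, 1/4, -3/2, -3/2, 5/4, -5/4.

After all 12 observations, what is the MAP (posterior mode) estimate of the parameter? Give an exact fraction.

obs 1: x=-7/4 → posterior Inverse-Gamma(25/2, 473/32)
obs 2: x=7 → posterior Inverse-Gamma(13, 1049/32)
obs 3: x=3 → posterior Inverse-Gamma(27/2, 1113/32)
obs 4: x=5/2 → posterior Inverse-Gamma(14, 1149/32)
obs 5: x=6 → posterior Inverse-Gamma(29/2, 1549/32)
obs 6: x=-4 → posterior Inverse-Gamma(15, 1949/32)
obs 7: x=1/2 → posterior Inverse-Gamma(31/2, 1953/32)
obs 8: x=1/4 → posterior Inverse-Gamma(16, 981/16)
obs 9: x=-3/2 → posterior Inverse-Gamma(33/2, 1031/16)
obs 10: x=-3/2 → posterior Inverse-Gamma(17, 1081/16)
obs 11: x=5/4 → posterior Inverse-Gamma(35/2, 2163/32)
obs 12: x=-5/4 → posterior Inverse-Gamma(18, 561/8)

561/152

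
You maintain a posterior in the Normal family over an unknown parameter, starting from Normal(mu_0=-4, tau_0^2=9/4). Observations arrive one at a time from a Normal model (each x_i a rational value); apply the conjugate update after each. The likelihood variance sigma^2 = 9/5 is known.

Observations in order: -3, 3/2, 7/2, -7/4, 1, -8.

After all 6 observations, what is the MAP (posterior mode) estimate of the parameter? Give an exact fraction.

obs 1: x=-3 → posterior Normal(-31/9, 1)
obs 2: x=3/2 → posterior Normal(-47/28, 9/14)
obs 3: x=7/2 → posterior Normal(-6/19, 9/19)
obs 4: x=-7/4 → posterior Normal(-59/96, 3/8)
obs 5: x=1 → posterior Normal(-39/116, 9/29)
obs 6: x=-8 → posterior Normal(-199/136, 9/34)

-199/136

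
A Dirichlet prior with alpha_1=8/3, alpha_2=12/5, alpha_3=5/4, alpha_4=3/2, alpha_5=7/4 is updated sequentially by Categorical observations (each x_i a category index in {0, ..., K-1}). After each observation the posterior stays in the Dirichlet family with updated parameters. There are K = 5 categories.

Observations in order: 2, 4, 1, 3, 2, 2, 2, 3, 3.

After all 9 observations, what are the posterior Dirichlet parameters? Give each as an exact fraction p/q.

alpha_1=8/3, alpha_2=17/5, alpha_3=21/4, alpha_4=9/2, alpha_5=11/4

obs 1: x=2 → posterior Dirichlet(8/3, 12/5, 9/4, 3/2, 7/4)
obs 2: x=4 → posterior Dirichlet(8/3, 12/5, 9/4, 3/2, 11/4)
obs 3: x=1 → posterior Dirichlet(8/3, 17/5, 9/4, 3/2, 11/4)
obs 4: x=3 → posterior Dirichlet(8/3, 17/5, 9/4, 5/2, 11/4)
obs 5: x=2 → posterior Dirichlet(8/3, 17/5, 13/4, 5/2, 11/4)
obs 6: x=2 → posterior Dirichlet(8/3, 17/5, 17/4, 5/2, 11/4)
obs 7: x=2 → posterior Dirichlet(8/3, 17/5, 21/4, 5/2, 11/4)
obs 8: x=3 → posterior Dirichlet(8/3, 17/5, 21/4, 7/2, 11/4)
obs 9: x=3 → posterior Dirichlet(8/3, 17/5, 21/4, 9/2, 11/4)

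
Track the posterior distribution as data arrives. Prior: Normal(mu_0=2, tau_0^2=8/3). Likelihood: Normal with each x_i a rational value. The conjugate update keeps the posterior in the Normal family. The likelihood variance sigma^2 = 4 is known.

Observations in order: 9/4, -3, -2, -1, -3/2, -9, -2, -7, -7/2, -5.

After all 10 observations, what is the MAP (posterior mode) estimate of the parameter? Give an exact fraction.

obs 1: x=9/4 → posterior Normal(21/10, 8/5)
obs 2: x=-3 → posterior Normal(9/14, 8/7)
obs 3: x=-2 → posterior Normal(1/18, 8/9)
obs 4: x=-1 → posterior Normal(-3/22, 8/11)
obs 5: x=-3/2 → posterior Normal(-9/26, 8/13)
obs 6: x=-9 → posterior Normal(-3/2, 8/15)
obs 7: x=-2 → posterior Normal(-53/34, 8/17)
obs 8: x=-7 → posterior Normal(-81/38, 8/19)
obs 9: x=-7/2 → posterior Normal(-95/42, 8/21)
obs 10: x=-5 → posterior Normal(-5/2, 8/23)

-5/2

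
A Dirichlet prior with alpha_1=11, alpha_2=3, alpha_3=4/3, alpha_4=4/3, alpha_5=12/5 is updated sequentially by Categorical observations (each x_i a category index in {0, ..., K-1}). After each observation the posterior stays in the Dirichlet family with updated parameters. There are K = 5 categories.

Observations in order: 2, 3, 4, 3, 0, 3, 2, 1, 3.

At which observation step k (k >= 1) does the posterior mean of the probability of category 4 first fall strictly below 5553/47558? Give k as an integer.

obs 1: x=2 → posterior Dirichlet(11, 3, 7/3, 4/3, 12/5)
obs 2: x=3 → posterior Dirichlet(11, 3, 7/3, 7/3, 12/5)
obs 3: x=4 → posterior Dirichlet(11, 3, 7/3, 7/3, 17/5)
obs 4: x=3 → posterior Dirichlet(11, 3, 7/3, 10/3, 17/5)
obs 5: x=0 → posterior Dirichlet(12, 3, 7/3, 10/3, 17/5)
obs 6: x=3 → posterior Dirichlet(12, 3, 7/3, 13/3, 17/5)
obs 7: x=2 → posterior Dirichlet(12, 3, 10/3, 13/3, 17/5)
obs 8: x=1 → posterior Dirichlet(12, 4, 10/3, 13/3, 17/5)
obs 9: x=3 → posterior Dirichlet(12, 4, 10/3, 16/3, 17/5)

k = 2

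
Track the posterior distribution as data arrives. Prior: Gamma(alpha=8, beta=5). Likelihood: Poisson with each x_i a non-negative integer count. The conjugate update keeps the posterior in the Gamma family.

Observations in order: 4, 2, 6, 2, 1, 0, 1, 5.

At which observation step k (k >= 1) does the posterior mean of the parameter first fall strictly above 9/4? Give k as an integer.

k = 3

obs 1: x=4 → posterior Gamma(12, 6)
obs 2: x=2 → posterior Gamma(14, 7)
obs 3: x=6 → posterior Gamma(20, 8)
obs 4: x=2 → posterior Gamma(22, 9)
obs 5: x=1 → posterior Gamma(23, 10)
obs 6: x=0 → posterior Gamma(23, 11)
obs 7: x=1 → posterior Gamma(24, 12)
obs 8: x=5 → posterior Gamma(29, 13)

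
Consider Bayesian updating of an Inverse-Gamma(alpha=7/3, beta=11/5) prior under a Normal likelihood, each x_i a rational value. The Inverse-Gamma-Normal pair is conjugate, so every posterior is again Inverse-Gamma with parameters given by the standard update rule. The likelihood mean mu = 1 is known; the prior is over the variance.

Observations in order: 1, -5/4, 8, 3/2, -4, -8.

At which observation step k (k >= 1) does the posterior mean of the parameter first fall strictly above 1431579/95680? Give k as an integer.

k = 6

obs 1: x=1 → posterior Inverse-Gamma(17/6, 11/5)
obs 2: x=-5/4 → posterior Inverse-Gamma(10/3, 757/160)
obs 3: x=8 → posterior Inverse-Gamma(23/6, 4677/160)
obs 4: x=3/2 → posterior Inverse-Gamma(13/3, 4697/160)
obs 5: x=-4 → posterior Inverse-Gamma(29/6, 6697/160)
obs 6: x=-8 → posterior Inverse-Gamma(16/3, 13177/160)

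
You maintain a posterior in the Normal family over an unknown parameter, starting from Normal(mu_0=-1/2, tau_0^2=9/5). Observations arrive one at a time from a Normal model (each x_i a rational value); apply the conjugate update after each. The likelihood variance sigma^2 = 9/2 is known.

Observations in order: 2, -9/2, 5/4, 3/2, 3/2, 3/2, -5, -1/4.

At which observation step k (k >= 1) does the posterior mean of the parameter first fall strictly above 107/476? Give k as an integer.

obs 1: x=2 → posterior Normal(3/14, 9/7)
obs 2: x=-9/2 → posterior Normal(-5/6, 1)
obs 3: x=5/4 → posterior Normal(-5/11, 9/11)
obs 4: x=3/2 → posterior Normal(-2/13, 9/13)
obs 5: x=3/2 → posterior Normal(1/15, 3/5)
obs 6: x=3/2 → posterior Normal(4/17, 9/17)
obs 7: x=-5 → posterior Normal(-6/19, 9/19)
obs 8: x=-1/4 → posterior Normal(-13/42, 3/7)

k = 6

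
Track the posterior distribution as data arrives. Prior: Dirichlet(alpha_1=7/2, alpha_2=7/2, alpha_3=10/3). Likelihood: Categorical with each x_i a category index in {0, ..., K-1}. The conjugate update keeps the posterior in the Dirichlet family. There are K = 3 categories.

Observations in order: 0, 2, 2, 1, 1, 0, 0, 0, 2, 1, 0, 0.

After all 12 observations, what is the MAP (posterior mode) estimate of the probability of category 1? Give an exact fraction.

obs 1: x=0 → posterior Dirichlet(9/2, 7/2, 10/3)
obs 2: x=2 → posterior Dirichlet(9/2, 7/2, 13/3)
obs 3: x=2 → posterior Dirichlet(9/2, 7/2, 16/3)
obs 4: x=1 → posterior Dirichlet(9/2, 9/2, 16/3)
obs 5: x=1 → posterior Dirichlet(9/2, 11/2, 16/3)
obs 6: x=0 → posterior Dirichlet(11/2, 11/2, 16/3)
obs 7: x=0 → posterior Dirichlet(13/2, 11/2, 16/3)
obs 8: x=0 → posterior Dirichlet(15/2, 11/2, 16/3)
obs 9: x=2 → posterior Dirichlet(15/2, 11/2, 19/3)
obs 10: x=1 → posterior Dirichlet(15/2, 13/2, 19/3)
obs 11: x=0 → posterior Dirichlet(17/2, 13/2, 19/3)
obs 12: x=0 → posterior Dirichlet(19/2, 13/2, 19/3)

33/116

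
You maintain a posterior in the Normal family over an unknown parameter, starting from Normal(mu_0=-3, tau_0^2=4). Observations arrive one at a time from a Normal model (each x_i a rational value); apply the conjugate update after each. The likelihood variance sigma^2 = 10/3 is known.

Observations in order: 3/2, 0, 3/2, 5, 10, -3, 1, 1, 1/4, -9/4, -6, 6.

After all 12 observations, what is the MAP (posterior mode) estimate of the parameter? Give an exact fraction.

obs 1: x=3/2 → posterior Normal(-6/11, 20/11)
obs 2: x=0 → posterior Normal(-6/17, 20/17)
obs 3: x=3/2 → posterior Normal(3/23, 20/23)
obs 4: x=5 → posterior Normal(33/29, 20/29)
obs 5: x=10 → posterior Normal(93/35, 4/7)
obs 6: x=-3 → posterior Normal(75/41, 20/41)
obs 7: x=1 → posterior Normal(81/47, 20/47)
obs 8: x=1 → posterior Normal(87/53, 20/53)
obs 9: x=1/4 → posterior Normal(3/2, 20/59)
obs 10: x=-9/4 → posterior Normal(15/13, 4/13)
obs 11: x=-6 → posterior Normal(39/71, 20/71)
obs 12: x=6 → posterior Normal(75/77, 20/77)

75/77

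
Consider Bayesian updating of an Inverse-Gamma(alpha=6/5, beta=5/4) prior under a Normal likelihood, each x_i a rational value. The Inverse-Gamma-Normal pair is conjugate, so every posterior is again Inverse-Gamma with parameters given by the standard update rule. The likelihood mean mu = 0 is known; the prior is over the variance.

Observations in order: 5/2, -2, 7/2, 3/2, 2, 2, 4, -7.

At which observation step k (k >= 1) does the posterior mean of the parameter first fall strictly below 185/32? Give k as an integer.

k = 2

obs 1: x=5/2 → posterior Inverse-Gamma(17/10, 35/8)
obs 2: x=-2 → posterior Inverse-Gamma(11/5, 51/8)
obs 3: x=7/2 → posterior Inverse-Gamma(27/10, 25/2)
obs 4: x=3/2 → posterior Inverse-Gamma(16/5, 109/8)
obs 5: x=2 → posterior Inverse-Gamma(37/10, 125/8)
obs 6: x=2 → posterior Inverse-Gamma(21/5, 141/8)
obs 7: x=4 → posterior Inverse-Gamma(47/10, 205/8)
obs 8: x=-7 → posterior Inverse-Gamma(26/5, 401/8)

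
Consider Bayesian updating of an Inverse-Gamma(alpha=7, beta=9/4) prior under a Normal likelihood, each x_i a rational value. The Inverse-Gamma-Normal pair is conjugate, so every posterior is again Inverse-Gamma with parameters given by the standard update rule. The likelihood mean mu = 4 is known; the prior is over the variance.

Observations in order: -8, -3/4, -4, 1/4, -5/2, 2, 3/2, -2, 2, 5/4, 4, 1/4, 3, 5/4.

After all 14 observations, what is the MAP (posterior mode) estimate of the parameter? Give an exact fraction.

obs 1: x=-8 → posterior Inverse-Gamma(15/2, 297/4)
obs 2: x=-3/4 → posterior Inverse-Gamma(8, 2737/32)
obs 3: x=-4 → posterior Inverse-Gamma(17/2, 3761/32)
obs 4: x=1/4 → posterior Inverse-Gamma(9, 1993/16)
obs 5: x=-5/2 → posterior Inverse-Gamma(19/2, 2331/16)
obs 6: x=2 → posterior Inverse-Gamma(10, 2363/16)
obs 7: x=3/2 → posterior Inverse-Gamma(21/2, 2413/16)
obs 8: x=-2 → posterior Inverse-Gamma(11, 2701/16)
obs 9: x=2 → posterior Inverse-Gamma(23/2, 2733/16)
obs 10: x=5/4 → posterior Inverse-Gamma(12, 5587/32)
obs 11: x=4 → posterior Inverse-Gamma(25/2, 5587/32)
obs 12: x=1/4 → posterior Inverse-Gamma(13, 1453/8)
obs 13: x=3 → posterior Inverse-Gamma(27/2, 1457/8)
obs 14: x=5/4 → posterior Inverse-Gamma(14, 5949/32)

1983/160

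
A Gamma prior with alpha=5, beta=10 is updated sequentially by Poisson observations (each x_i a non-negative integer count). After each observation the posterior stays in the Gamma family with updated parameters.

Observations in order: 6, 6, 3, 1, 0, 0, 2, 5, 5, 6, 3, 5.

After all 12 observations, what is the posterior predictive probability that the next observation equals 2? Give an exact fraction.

1400151720159349677042516784709692666931830376050707633142826532864/5304738315342148305325700564919212656132041732898221764838321536663

obs 1: x=6 → posterior Gamma(11, 11)
obs 2: x=6 → posterior Gamma(17, 12)
obs 3: x=3 → posterior Gamma(20, 13)
obs 4: x=1 → posterior Gamma(21, 14)
obs 5: x=0 → posterior Gamma(21, 15)
obs 6: x=0 → posterior Gamma(21, 16)
obs 7: x=2 → posterior Gamma(23, 17)
obs 8: x=5 → posterior Gamma(28, 18)
obs 9: x=5 → posterior Gamma(33, 19)
obs 10: x=6 → posterior Gamma(39, 20)
obs 11: x=3 → posterior Gamma(42, 21)
obs 12: x=5 → posterior Gamma(47, 22)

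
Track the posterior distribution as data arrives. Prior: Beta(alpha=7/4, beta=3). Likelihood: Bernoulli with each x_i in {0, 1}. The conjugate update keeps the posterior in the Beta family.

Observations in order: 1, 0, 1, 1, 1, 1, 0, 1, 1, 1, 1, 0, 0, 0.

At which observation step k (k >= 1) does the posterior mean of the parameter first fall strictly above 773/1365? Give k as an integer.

k = 5

obs 1: x=1 → posterior Beta(11/4, 3)
obs 2: x=0 → posterior Beta(11/4, 4)
obs 3: x=1 → posterior Beta(15/4, 4)
obs 4: x=1 → posterior Beta(19/4, 4)
obs 5: x=1 → posterior Beta(23/4, 4)
obs 6: x=1 → posterior Beta(27/4, 4)
obs 7: x=0 → posterior Beta(27/4, 5)
obs 8: x=1 → posterior Beta(31/4, 5)
obs 9: x=1 → posterior Beta(35/4, 5)
obs 10: x=1 → posterior Beta(39/4, 5)
obs 11: x=1 → posterior Beta(43/4, 5)
obs 12: x=0 → posterior Beta(43/4, 6)
obs 13: x=0 → posterior Beta(43/4, 7)
obs 14: x=0 → posterior Beta(43/4, 8)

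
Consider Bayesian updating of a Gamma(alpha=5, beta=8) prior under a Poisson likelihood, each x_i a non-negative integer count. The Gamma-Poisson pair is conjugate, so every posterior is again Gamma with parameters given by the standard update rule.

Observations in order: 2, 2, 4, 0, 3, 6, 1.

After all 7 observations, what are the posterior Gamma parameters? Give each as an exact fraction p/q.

obs 1: x=2 → posterior Gamma(7, 9)
obs 2: x=2 → posterior Gamma(9, 10)
obs 3: x=4 → posterior Gamma(13, 11)
obs 4: x=0 → posterior Gamma(13, 12)
obs 5: x=3 → posterior Gamma(16, 13)
obs 6: x=6 → posterior Gamma(22, 14)
obs 7: x=1 → posterior Gamma(23, 15)

alpha=23, beta=15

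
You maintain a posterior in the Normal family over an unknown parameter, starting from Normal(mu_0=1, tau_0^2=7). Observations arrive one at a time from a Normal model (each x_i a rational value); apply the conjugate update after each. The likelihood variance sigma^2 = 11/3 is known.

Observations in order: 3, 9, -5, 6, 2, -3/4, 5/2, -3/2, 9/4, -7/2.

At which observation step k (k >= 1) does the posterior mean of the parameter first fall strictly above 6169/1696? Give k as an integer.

obs 1: x=3 → posterior Normal(37/16, 77/32)
obs 2: x=9 → posterior Normal(263/53, 77/53)
obs 3: x=-5 → posterior Normal(79/37, 77/74)
obs 4: x=6 → posterior Normal(284/95, 77/95)
obs 5: x=2 → posterior Normal(163/58, 77/116)
obs 6: x=-3/4 → posterior Normal(1241/548, 77/137)
obs 7: x=5/2 → posterior Normal(1451/632, 77/158)
obs 8: x=-3/2 → posterior Normal(1325/716, 77/179)
obs 9: x=9/4 → posterior Normal(757/400, 77/200)
obs 10: x=-7/2 → posterior Normal(305/221, 77/221)

k = 2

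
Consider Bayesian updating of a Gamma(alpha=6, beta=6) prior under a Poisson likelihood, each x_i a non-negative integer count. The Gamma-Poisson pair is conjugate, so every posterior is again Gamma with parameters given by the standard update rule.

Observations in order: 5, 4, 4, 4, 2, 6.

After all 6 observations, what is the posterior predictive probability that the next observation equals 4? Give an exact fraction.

obs 1: x=5 → posterior Gamma(11, 7)
obs 2: x=4 → posterior Gamma(15, 8)
obs 3: x=4 → posterior Gamma(19, 9)
obs 4: x=4 → posterior Gamma(23, 10)
obs 5: x=2 → posterior Gamma(25, 11)
obs 6: x=6 → posterior Gamma(31, 12)

132102767145337494459736784585084633088/972786042517719014174576083150881262357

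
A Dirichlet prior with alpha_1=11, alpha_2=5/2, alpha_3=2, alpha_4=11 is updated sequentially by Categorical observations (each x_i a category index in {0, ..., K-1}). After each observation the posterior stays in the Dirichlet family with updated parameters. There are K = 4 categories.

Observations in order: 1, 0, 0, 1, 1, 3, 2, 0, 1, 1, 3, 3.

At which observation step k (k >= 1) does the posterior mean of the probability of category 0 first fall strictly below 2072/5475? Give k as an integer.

obs 1: x=1 → posterior Dirichlet(11, 7/2, 2, 11)
obs 2: x=0 → posterior Dirichlet(12, 7/2, 2, 11)
obs 3: x=0 → posterior Dirichlet(13, 7/2, 2, 11)
obs 4: x=1 → posterior Dirichlet(13, 9/2, 2, 11)
obs 5: x=1 → posterior Dirichlet(13, 11/2, 2, 11)
obs 6: x=3 → posterior Dirichlet(13, 11/2, 2, 12)
obs 7: x=2 → posterior Dirichlet(13, 11/2, 3, 12)
obs 8: x=0 → posterior Dirichlet(14, 11/2, 3, 12)
obs 9: x=1 → posterior Dirichlet(14, 13/2, 3, 12)
obs 10: x=1 → posterior Dirichlet(14, 15/2, 3, 12)
obs 11: x=3 → posterior Dirichlet(14, 15/2, 3, 13)
obs 12: x=3 → posterior Dirichlet(14, 15/2, 3, 14)

k = 11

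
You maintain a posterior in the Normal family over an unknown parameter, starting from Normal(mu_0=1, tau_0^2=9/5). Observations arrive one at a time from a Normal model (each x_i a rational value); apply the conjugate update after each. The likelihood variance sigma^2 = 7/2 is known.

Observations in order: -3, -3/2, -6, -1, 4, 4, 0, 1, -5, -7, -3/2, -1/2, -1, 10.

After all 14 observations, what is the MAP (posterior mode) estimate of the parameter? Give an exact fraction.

-100/287

obs 1: x=-3 → posterior Normal(-19/53, 63/53)
obs 2: x=-3/2 → posterior Normal(-46/71, 63/71)
obs 3: x=-6 → posterior Normal(-154/89, 63/89)
obs 4: x=-1 → posterior Normal(-172/107, 63/107)
obs 5: x=4 → posterior Normal(-4/5, 63/125)
obs 6: x=4 → posterior Normal(-28/143, 63/143)
obs 7: x=0 → posterior Normal(-4/23, 9/23)
obs 8: x=1 → posterior Normal(-10/179, 63/179)
obs 9: x=-5 → posterior Normal(-100/197, 63/197)
obs 10: x=-7 → posterior Normal(-226/215, 63/215)
obs 11: x=-3/2 → posterior Normal(-253/233, 63/233)
obs 12: x=-1/2 → posterior Normal(-262/251, 63/251)
obs 13: x=-1 → posterior Normal(-280/269, 63/269)
obs 14: x=10 → posterior Normal(-100/287, 9/41)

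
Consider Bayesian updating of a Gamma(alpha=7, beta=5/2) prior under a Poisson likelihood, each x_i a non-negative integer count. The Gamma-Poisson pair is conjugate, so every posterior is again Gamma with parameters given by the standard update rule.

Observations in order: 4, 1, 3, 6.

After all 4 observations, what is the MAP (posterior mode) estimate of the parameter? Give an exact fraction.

40/13

obs 1: x=4 → posterior Gamma(11, 7/2)
obs 2: x=1 → posterior Gamma(12, 9/2)
obs 3: x=3 → posterior Gamma(15, 11/2)
obs 4: x=6 → posterior Gamma(21, 13/2)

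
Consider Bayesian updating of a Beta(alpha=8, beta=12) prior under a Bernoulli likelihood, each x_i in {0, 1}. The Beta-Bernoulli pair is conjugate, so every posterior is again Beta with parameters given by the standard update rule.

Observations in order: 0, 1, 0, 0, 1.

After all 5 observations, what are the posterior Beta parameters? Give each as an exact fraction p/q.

alpha=10, beta=15

obs 1: x=0 → posterior Beta(8, 13)
obs 2: x=1 → posterior Beta(9, 13)
obs 3: x=0 → posterior Beta(9, 14)
obs 4: x=0 → posterior Beta(9, 15)
obs 5: x=1 → posterior Beta(10, 15)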